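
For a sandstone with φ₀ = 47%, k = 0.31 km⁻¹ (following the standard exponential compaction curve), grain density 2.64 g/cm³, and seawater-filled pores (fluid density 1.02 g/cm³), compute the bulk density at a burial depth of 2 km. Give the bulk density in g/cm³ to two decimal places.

2.23 g/cm³

Porosity at depth: φ = 0.47·exp(−0.31×2) = 0.47×0.5379 = 0.2528
Bulk density: ρ_b = (1−φ)ρ_g + φ·ρ_f = 0.7472×2.64 + 0.2528×1.02
       = 1.973 + 0.258 = 2.230 g/cm³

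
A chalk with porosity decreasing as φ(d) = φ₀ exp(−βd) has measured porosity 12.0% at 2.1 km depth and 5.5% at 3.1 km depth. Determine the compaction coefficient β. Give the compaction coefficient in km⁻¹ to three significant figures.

0.780 km⁻¹

Athy: φ(d) = φ₀ e^(−βd) ⇒ φ₁/φ₂ = e^{β(d₂−d₁)} ⇒ β = ln(φ₁/φ₂)/(d₂−d₁)
β = ln(0.12/0.055) / (3.1 − 2.1) = ln(2.182) / 1 = 0.7802 / 1 = 0.7802 km⁻¹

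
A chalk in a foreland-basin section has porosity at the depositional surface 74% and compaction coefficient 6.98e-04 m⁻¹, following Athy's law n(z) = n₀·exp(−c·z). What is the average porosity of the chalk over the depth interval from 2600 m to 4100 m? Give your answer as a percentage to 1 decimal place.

7.5%

Working in km (1 km = 1000 m; c in km⁻¹ = c in m⁻¹ × 1000):
⟨n⟩ = (1/(z₂−z₁)) ∫ n₀ e^(−cz) dz = n₀·(e^(−c·z₁) − e^(−c·z₂)) / (c·(z₂−z₁))
e^(−0.698×2.6) = 0.1629; e^(−0.698×4.1) = 0.0572
⟨n⟩ = 0.74 × (0.1629 − 0.0572) / (0.698 × 1.5) = 0.74 × 0.1010 = 0.0747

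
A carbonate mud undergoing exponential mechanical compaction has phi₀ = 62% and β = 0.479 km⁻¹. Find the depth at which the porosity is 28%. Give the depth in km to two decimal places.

Invert Athy's law: z = ln(phi₀/phi) / β
z = ln(0.62/0.28) / 0.479 = ln(2.214) / 0.479 = 0.7949 / 0.479 = 1.660 km

1.66 km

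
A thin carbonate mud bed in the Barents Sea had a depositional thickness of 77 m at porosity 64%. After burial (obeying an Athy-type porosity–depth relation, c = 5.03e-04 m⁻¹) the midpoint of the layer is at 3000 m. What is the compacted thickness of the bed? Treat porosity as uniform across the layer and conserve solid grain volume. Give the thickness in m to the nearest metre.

32 m

Working in km (1 km = 1000 m; c in km⁻¹ = c in m⁻¹ × 1000):
Porosity at 3 km: φ = 0.64·exp(−0.503×3) = 0.1415
Solid-volume conservation: h(1−φ) = h₀(1−φ₀) ⇒ h = h₀·(1−φ₀)/(1−φ)
h = 0.077 × (1 − 0.64)/(1 − 0.1415) = 0.077 × 0.4193 = 0.0323 km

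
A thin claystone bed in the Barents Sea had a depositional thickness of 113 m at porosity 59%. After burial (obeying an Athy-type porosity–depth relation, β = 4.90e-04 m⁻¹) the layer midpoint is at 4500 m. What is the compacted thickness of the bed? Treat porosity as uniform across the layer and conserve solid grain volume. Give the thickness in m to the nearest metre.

Working in km (1 km = 1000 m; β in km⁻¹ = β in m⁻¹ × 1000):
Porosity at 4.5 km: n = 0.59·exp(−0.49×4.5) = 0.0650
Solid-volume conservation: h(1−n) = h₀(1−n₀) ⇒ h = h₀·(1−n₀)/(1−n)
h = 0.113 × (1 − 0.59)/(1 − 0.0650) = 0.113 × 0.4385 = 0.0496 km

50 m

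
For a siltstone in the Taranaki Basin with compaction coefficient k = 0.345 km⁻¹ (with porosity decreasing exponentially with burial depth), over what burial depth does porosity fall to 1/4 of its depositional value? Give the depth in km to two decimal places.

φ/φ₀ = 1/4 ⇒ exp(−k·Z) = 1/4 ⇒ Z = ln(4) / k
Z = 1.3863 / 0.345 = 4.018 km

4.02 km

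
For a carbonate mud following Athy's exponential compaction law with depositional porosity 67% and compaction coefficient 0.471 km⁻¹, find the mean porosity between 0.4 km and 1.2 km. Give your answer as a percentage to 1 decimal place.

⟨n⟩ = (1/(d₂−d₁)) ∫ n₀ e^(−cd) dd = n₀·(e^(−c·d₁) − e^(−c·d₂)) / (c·(d₂−d₁))
e^(−0.471×0.4) = 0.8283; e^(−0.471×1.2) = 0.5682
⟨n⟩ = 0.67 × (0.8283 − 0.5682) / (0.471 × 0.8) = 0.67 × 0.6901 = 0.4624

46.2%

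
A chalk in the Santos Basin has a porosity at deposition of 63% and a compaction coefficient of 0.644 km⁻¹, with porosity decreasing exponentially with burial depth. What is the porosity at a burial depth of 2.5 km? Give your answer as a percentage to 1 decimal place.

12.6%

n = n₀·exp(−k·Z) = 0.63 × exp(−0.644 × 2.5) = 0.63 × exp(−1.61)
  = 0.63 × 0.1999 = 0.1259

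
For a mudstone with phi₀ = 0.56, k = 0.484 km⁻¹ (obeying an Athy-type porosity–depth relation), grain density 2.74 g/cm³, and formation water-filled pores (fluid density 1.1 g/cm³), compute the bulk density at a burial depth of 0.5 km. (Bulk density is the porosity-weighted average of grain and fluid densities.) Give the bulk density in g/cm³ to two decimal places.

Porosity at depth: phi = 0.56·exp(−0.484×0.5) = 0.56×0.7851 = 0.4396
Bulk density: ρ_b = (1−phi)ρ_g + phi·ρ_f = 0.5604×2.74 + 0.4396×1.1
       = 1.535 + 0.484 = 2.019 g/cm³

2.02 g/cm³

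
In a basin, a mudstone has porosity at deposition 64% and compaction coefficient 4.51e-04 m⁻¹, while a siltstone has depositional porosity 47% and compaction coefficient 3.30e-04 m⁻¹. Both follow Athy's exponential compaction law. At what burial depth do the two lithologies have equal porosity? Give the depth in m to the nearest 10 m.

2550 m

Working in km (1 km = 1000 m; c in km⁻¹ = c in m⁻¹ × 1000):
Set phi₀ₐ e^(−cₐZ) = phi₀ᵦ e^(−cᵦZ) ⇒ ln(phi₀ₐ/phi₀ᵦ) = (cₐ − cᵦ)·Z
Z = ln(0.64/0.47) / (0.451 − 0.33) = 0.3087 / 0.121 = 2.552 km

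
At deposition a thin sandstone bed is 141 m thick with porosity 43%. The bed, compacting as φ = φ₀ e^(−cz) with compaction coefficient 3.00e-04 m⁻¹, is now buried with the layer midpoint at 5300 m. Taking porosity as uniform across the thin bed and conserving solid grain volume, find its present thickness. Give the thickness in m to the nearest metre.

Working in km (1 km = 1000 m; c in km⁻¹ = c in m⁻¹ × 1000):
Porosity at 5.3 km: φ = 0.43·exp(−0.3×5.3) = 0.0877
Solid-volume conservation: h(1−φ) = h₀(1−φ₀) ⇒ h = h₀·(1−φ₀)/(1−φ)
h = 0.141 × (1 − 0.43)/(1 − 0.0877) = 0.141 × 0.6248 = 0.0881 km

88 m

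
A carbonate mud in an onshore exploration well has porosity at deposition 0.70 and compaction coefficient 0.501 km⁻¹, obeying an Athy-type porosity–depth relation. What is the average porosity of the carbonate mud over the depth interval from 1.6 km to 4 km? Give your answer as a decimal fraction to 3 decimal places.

⟨n⟩ = (1/(z₂−z₁)) ∫ n₀ e^(−βz) dz = n₀·(e^(−β·z₁) − e^(−β·z₂)) / (β·(z₂−z₁))
e^(−0.501×1.6) = 0.4486; e^(−0.501×4) = 0.1348
⟨n⟩ = 0.7 × (0.4486 − 0.1348) / (0.501 × 2.4) = 0.7 × 0.2610 = 0.1827

0.183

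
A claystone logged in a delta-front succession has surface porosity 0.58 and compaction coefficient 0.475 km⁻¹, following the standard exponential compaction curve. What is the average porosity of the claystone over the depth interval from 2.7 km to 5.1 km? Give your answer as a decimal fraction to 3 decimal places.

⟨phi⟩ = (1/(Z₂−Z₁)) ∫ phi₀ e^(−kZ) dZ = phi₀·(e^(−k·Z₁) − e^(−k·Z₂)) / (k·(Z₂−Z₁))
e^(−0.475×2.7) = 0.2773; e^(−0.475×5.1) = 0.0887
⟨phi⟩ = 0.58 × (0.2773 − 0.0887) / (0.475 × 2.4) = 0.58 × 0.1655 = 0.0960

0.096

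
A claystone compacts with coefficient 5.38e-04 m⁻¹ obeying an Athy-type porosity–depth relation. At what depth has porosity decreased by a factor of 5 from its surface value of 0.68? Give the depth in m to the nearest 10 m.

2990 m

Working in km (1 km = 1000 m; k in km⁻¹ = k in m⁻¹ × 1000):
n/n₀ = 1/5 ⇒ exp(−k·z) = 1/5 ⇒ z = ln(5) / k
z = 1.6094 / 0.538 = 2.992 km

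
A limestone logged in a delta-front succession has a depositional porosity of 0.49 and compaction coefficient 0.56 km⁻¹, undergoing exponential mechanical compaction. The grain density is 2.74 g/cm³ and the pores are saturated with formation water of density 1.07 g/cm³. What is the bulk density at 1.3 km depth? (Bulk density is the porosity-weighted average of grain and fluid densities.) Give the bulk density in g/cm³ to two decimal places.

2.34 g/cm³

Porosity at depth: phi = 0.49·exp(−0.56×1.3) = 0.49×0.4829 = 0.2366
Bulk density: ρ_b = (1−phi)ρ_g + phi·ρ_f = 0.7634×2.74 + 0.2366×1.07
       = 2.092 + 0.253 = 2.345 g/cm³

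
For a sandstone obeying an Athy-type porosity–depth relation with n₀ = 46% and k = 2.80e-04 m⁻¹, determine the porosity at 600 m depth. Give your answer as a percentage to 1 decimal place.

38.9%

Working in km (1 km = 1000 m; k in km⁻¹ = k in m⁻¹ × 1000):
n = n₀·exp(−k·z) = 0.46 × exp(−0.28 × 0.6) = 0.46 × exp(−0.168)
  = 0.46 × 0.8454 = 0.3889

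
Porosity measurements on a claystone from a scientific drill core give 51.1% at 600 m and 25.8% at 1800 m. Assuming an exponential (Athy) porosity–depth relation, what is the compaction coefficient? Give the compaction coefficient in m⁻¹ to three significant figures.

0.000570 m⁻¹

Working in km (1 km = 1000 m; k in km⁻¹ = k in m⁻¹ × 1000):
Athy: phi(z) = phi₀ e^(−kz) ⇒ phi₁/phi₂ = e^{k(z₂−z₁)} ⇒ k = ln(phi₁/phi₂)/(z₂−z₁)
k = ln(0.511/0.258) / (1.8 − 0.6) = ln(1.981) / 1.2 = 0.6834 / 1.2 = 0.5695 km⁻¹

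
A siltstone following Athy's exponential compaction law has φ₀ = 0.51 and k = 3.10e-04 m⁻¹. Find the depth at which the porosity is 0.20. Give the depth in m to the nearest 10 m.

Working in km (1 km = 1000 m; k in km⁻¹ = k in m⁻¹ × 1000):
Invert Athy's law: Z = ln(φ₀/φ) / k
Z = ln(0.51/0.2) / 0.31 = ln(2.55) / 0.31 = 0.9361 / 0.31 = 3.020 km

3020 m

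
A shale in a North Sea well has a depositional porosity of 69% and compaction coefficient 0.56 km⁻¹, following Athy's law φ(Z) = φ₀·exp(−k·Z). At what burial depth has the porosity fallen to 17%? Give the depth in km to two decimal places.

2.50 km

Invert Athy's law: Z = ln(φ₀/φ) / k
Z = ln(0.69/0.17) / 0.56 = ln(4.059) / 0.56 = 1.4009 / 0.56 = 2.502 km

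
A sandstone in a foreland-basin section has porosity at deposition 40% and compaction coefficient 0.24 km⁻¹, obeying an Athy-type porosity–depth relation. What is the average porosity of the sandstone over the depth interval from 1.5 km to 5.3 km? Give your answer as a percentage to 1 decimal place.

18.3%

⟨n⟩ = (1/(d₂−d₁)) ∫ n₀ e^(−βd) dd = n₀·(e^(−β·d₁) − e^(−β·d₂)) / (β·(d₂−d₁))
e^(−0.24×1.5) = 0.6977; e^(−0.24×5.3) = 0.2803
⟨n⟩ = 0.4 × (0.6977 − 0.2803) / (0.24 × 3.8) = 0.4 × 0.4577 = 0.1831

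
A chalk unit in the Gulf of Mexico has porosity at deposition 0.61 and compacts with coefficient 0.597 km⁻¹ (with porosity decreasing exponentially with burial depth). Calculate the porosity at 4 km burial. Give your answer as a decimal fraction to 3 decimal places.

phi = phi₀·exp(−k·Z) = 0.61 × exp(−0.597 × 4) = 0.61 × exp(−2.388)
  = 0.61 × 0.0918 = 0.0560

0.056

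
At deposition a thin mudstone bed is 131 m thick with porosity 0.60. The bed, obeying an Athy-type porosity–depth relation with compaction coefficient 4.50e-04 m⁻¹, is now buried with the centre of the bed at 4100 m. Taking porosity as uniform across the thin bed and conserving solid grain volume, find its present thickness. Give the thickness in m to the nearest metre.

Working in km (1 km = 1000 m; k in km⁻¹ = k in m⁻¹ × 1000):
Porosity at 4.1 km: phi = 0.6·exp(−0.45×4.1) = 0.0948
Solid-volume conservation: h(1−phi) = h₀(1−phi₀) ⇒ h = h₀·(1−phi₀)/(1−phi)
h = 0.131 × (1 − 0.6)/(1 − 0.0948) = 0.131 × 0.4419 = 0.0579 km

58 m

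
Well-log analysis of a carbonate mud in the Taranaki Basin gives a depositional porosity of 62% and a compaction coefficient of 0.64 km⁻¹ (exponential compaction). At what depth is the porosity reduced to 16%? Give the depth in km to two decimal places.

2.12 km

Invert Athy's law: z = ln(φ₀/φ) / c
z = ln(0.62/0.16) / 0.64 = ln(3.875) / 0.64 = 1.3545 / 0.64 = 2.116 km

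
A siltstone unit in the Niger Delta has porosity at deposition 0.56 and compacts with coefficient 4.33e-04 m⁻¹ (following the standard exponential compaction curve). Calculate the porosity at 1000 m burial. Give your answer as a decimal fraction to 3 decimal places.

0.363

Working in km (1 km = 1000 m; c in km⁻¹ = c in m⁻¹ × 1000):
φ = φ₀·exp(−c·Z) = 0.56 × exp(−0.433 × 1) = 0.56 × exp(−0.433)
  = 0.56 × 0.6486 = 0.3632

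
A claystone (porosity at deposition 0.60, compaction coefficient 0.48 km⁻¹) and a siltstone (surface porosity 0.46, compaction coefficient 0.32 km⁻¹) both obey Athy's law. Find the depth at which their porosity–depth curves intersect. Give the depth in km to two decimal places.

Set n₀ₐ e^(−βₐZ) = n₀ᵦ e^(−βᵦZ) ⇒ ln(n₀ₐ/n₀ᵦ) = (βₐ − βᵦ)·Z
Z = ln(0.6/0.46) / (0.48 − 0.32) = 0.2657 / 0.16 = 1.661 km

1.66 km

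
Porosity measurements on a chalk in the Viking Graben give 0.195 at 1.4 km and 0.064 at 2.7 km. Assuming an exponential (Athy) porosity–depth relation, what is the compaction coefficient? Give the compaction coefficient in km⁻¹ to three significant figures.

Athy: phi(d) = phi₀ e^(−kd) ⇒ phi₁/phi₂ = e^{k(d₂−d₁)} ⇒ k = ln(phi₁/phi₂)/(d₂−d₁)
k = ln(0.195/0.064) / (2.7 − 1.4) = ln(3.047) / 1.3 = 1.1141 / 1.3 = 0.857 km⁻¹

0.857 km⁻¹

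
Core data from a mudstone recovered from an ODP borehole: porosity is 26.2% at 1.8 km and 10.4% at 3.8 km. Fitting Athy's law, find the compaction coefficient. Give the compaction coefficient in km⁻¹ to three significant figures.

0.462 km⁻¹

Athy: φ(z) = φ₀ e^(−cz) ⇒ φ₁/φ₂ = e^{c(z₂−z₁)} ⇒ c = ln(φ₁/φ₂)/(z₂−z₁)
c = ln(0.262/0.104) / (3.8 − 1.8) = ln(2.519) / 2 = 0.9240 / 2 = 0.462 km⁻¹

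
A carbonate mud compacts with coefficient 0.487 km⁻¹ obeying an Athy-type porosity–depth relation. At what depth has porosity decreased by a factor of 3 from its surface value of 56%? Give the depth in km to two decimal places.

2.26 km

n/n₀ = 1/3 ⇒ exp(−c·z) = 1/3 ⇒ z = ln(3) / c
z = 1.0986 / 0.487 = 2.256 km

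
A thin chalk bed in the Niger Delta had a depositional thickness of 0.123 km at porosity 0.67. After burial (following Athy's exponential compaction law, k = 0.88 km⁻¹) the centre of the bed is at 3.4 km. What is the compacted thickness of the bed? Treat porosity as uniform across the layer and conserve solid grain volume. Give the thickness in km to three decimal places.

0.042 km

Porosity at 3.4 km: phi = 0.67·exp(−0.88×3.4) = 0.0336
Solid-volume conservation: h(1−phi) = h₀(1−phi₀) ⇒ h = h₀·(1−phi₀)/(1−phi)
h = 0.123 × (1 − 0.67)/(1 − 0.0336) = 0.123 × 0.3415 = 0.0420 km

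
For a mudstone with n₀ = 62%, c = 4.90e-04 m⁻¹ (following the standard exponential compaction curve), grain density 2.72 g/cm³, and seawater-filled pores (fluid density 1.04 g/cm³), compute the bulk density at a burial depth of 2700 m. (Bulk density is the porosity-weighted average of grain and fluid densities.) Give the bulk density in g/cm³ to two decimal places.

Working in km (1 km = 1000 m; c in km⁻¹ = c in m⁻¹ × 1000):
Porosity at depth: n = 0.62·exp(−0.49×2.7) = 0.62×0.2663 = 0.1651
Bulk density: ρ_b = (1−n)ρ_g + n·ρ_f = 0.8349×2.72 + 0.1651×1.04
       = 2.271 + 0.172 = 2.443 g/cm³

2.44 g/cm³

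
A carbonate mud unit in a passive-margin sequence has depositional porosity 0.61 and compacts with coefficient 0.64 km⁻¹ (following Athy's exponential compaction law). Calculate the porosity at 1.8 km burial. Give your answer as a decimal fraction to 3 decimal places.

0.193

phi = phi₀·exp(−c·d) = 0.61 × exp(−0.64 × 1.8) = 0.61 × exp(−1.152)
  = 0.61 × 0.3160 = 0.1928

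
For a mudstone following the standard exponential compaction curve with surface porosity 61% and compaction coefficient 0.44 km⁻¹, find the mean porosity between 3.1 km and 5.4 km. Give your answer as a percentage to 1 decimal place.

9.8%

⟨phi⟩ = (1/(z₂−z₁)) ∫ phi₀ e^(−βz) dz = phi₀·(e^(−β·z₁) − e^(−β·z₂)) / (β·(z₂−z₁))
e^(−0.44×3.1) = 0.2556; e^(−0.44×5.4) = 0.0929
⟨phi⟩ = 0.61 × (0.2556 − 0.0929) / (0.44 × 2.3) = 0.61 × 0.1608 = 0.0981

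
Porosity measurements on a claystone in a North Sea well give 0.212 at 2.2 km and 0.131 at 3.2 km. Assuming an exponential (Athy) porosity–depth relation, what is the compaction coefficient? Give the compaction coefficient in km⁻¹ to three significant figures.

0.481 km⁻¹

Athy: n(z) = n₀ e^(−βz) ⇒ n₁/n₂ = e^{β(z₂−z₁)} ⇒ β = ln(n₁/n₂)/(z₂−z₁)
β = ln(0.212/0.131) / (3.2 − 2.2) = ln(1.618) / 1 = 0.4814 / 1 = 0.4814 km⁻¹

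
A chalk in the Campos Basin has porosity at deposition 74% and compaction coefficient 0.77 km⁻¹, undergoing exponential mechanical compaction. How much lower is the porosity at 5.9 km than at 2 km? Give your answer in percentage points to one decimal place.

15.1 percentage points

phi(2) = 0.74·e^(−0.77×2) = 0.1586
phi(5.9) = 0.74·e^(−0.77×5.9) = 0.0079
Δphi = 0.1586 − 0.0079 = 0.1508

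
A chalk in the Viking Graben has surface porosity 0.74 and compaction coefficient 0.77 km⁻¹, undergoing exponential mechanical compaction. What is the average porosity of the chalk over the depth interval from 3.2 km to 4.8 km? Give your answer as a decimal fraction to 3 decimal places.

⟨φ⟩ = (1/(Z₂−Z₁)) ∫ φ₀ e^(−cZ) dZ = φ₀·(e^(−c·Z₁) − e^(−c·Z₂)) / (c·(Z₂−Z₁))
e^(−0.77×3.2) = 0.0851; e^(−0.77×4.8) = 0.0248
⟨φ⟩ = 0.74 × (0.0851 − 0.0248) / (0.77 × 1.6) = 0.74 × 0.0489 = 0.0362

0.036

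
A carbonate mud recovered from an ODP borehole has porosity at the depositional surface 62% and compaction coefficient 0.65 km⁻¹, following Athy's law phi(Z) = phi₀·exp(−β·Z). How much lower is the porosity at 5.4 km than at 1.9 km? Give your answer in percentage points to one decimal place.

phi(1.9) = 0.62·e^(−0.65×1.9) = 0.1803
phi(5.4) = 0.62·e^(−0.65×5.4) = 0.0185
Δphi = 0.1803 − 0.0185 = 0.1618

16.2 percentage points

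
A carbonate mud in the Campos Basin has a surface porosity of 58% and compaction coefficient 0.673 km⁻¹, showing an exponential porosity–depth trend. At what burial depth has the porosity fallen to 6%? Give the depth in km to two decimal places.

3.37 km

Invert Athy's law: d = ln(φ₀/φ) / k
d = ln(0.58/0.06) / 0.673 = ln(9.667) / 0.673 = 2.2687 / 0.673 = 3.371 km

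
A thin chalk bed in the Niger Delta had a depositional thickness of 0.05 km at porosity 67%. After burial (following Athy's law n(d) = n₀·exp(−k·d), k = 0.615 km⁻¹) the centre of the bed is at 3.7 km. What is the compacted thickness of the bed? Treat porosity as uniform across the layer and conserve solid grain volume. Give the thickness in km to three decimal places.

Porosity at 3.7 km: n = 0.67·exp(−0.615×3.7) = 0.0688
Solid-volume conservation: h(1−n) = h₀(1−n₀) ⇒ h = h₀·(1−n₀)/(1−n)
h = 0.05 × (1 − 0.67)/(1 − 0.0688) = 0.05 × 0.3544 = 0.0177 km

0.018 km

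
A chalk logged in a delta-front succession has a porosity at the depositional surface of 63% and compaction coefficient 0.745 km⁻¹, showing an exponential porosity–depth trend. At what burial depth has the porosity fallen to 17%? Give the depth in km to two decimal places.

1.76 km

Invert Athy's law: d = ln(phi₀/phi) / β
d = ln(0.63/0.17) / 0.745 = ln(3.706) / 0.745 = 1.3099 / 0.745 = 1.758 km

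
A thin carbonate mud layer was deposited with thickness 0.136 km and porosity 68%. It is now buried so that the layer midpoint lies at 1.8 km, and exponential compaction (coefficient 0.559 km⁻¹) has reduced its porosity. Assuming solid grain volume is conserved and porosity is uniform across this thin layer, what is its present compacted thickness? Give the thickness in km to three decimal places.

0.058 km

Porosity at 1.8 km: phi = 0.68·exp(−0.559×1.8) = 0.2486
Solid-volume conservation: h(1−phi) = h₀(1−phi₀) ⇒ h = h₀·(1−phi₀)/(1−phi)
h = 0.136 × (1 − 0.68)/(1 − 0.2486) = 0.136 × 0.4259 = 0.0579 km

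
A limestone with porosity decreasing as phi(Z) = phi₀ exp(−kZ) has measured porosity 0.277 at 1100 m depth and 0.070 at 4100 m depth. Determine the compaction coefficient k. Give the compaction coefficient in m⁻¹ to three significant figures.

0.000459 m⁻¹

Working in km (1 km = 1000 m; k in km⁻¹ = k in m⁻¹ × 1000):
Athy: phi(Z) = phi₀ e^(−kZ) ⇒ phi₁/phi₂ = e^{k(Z₂−Z₁)} ⇒ k = ln(phi₁/phi₂)/(Z₂−Z₁)
k = ln(0.277/0.07) / (4.1 − 1.1) = ln(3.957) / 3 = 1.3755 / 3 = 0.4585 km⁻¹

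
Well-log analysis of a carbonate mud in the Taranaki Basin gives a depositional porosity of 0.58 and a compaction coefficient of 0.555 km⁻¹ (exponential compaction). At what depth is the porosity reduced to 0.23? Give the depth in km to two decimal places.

Invert Athy's law: z = ln(phi₀/phi) / c
z = ln(0.58/0.23) / 0.555 = ln(2.522) / 0.555 = 0.9249 / 0.555 = 1.667 km

1.67 km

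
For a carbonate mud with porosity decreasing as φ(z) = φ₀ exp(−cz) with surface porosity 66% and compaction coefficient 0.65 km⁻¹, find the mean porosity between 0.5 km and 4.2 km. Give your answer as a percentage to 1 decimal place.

⟨φ⟩ = (1/(z₂−z₁)) ∫ φ₀ e^(−cz) dz = φ₀·(e^(−c·z₁) − e^(−c·z₂)) / (c·(z₂−z₁))
e^(−0.65×0.5) = 0.7225; e^(−0.65×4.2) = 0.0652
⟨φ⟩ = 0.66 × (0.7225 − 0.0652) / (0.65 × 3.7) = 0.66 × 0.2733 = 0.1804

18.0%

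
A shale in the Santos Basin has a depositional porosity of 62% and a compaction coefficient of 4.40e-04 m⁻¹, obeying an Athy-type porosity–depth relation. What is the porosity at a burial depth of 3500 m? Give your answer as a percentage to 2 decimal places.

Working in km (1 km = 1000 m; k in km⁻¹ = k in m⁻¹ × 1000):
n = n₀·exp(−k·d) = 0.62 × exp(−0.44 × 3.5) = 0.62 × exp(−1.54)
  = 0.62 × 0.2144 = 0.1329

13.29%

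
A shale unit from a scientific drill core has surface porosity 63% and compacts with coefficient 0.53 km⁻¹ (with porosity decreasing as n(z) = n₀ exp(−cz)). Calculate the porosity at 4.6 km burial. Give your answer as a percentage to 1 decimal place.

5.5%

n = n₀·exp(−c·z) = 0.63 × exp(−0.53 × 4.6) = 0.63 × exp(−2.438)
  = 0.63 × 0.0873 = 0.0550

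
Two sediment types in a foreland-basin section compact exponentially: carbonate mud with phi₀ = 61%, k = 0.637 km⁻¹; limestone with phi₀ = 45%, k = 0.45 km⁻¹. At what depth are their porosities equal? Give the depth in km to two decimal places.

Set phi₀ₐ e^(−kₐZ) = phi₀ᵦ e^(−kᵦZ) ⇒ ln(phi₀ₐ/phi₀ᵦ) = (kₐ − kᵦ)·Z
Z = ln(0.61/0.45) / (0.637 − 0.45) = 0.3042 / 0.187 = 1.627 km

1.63 km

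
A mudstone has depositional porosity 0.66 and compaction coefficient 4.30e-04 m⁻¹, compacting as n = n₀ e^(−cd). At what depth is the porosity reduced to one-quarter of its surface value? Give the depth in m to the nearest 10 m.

3220 m

Working in km (1 km = 1000 m; c in km⁻¹ = c in m⁻¹ × 1000):
n/n₀ = 1/4 ⇒ exp(−c·d) = 1/4 ⇒ d = ln(4) / c
d = 1.3863 / 0.43 = 3.224 km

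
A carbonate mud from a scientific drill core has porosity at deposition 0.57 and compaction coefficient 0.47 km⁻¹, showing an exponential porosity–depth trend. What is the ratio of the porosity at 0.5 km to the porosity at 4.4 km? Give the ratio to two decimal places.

φ(Z₁)/φ(Z₂) = e^(−β·Z₁)/e^(−β·Z₂) = e^{β(Z₂−Z₁)}
= exp(0.47 × 3.9) = exp(1.833) = 6.2526

6.25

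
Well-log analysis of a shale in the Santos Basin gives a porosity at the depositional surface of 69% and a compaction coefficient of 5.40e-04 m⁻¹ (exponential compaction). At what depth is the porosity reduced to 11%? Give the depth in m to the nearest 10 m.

Working in km (1 km = 1000 m; β in km⁻¹ = β in m⁻¹ × 1000):
Invert Athy's law: z = ln(n₀/n) / β
z = ln(0.69/0.11) / 0.54 = ln(6.273) / 0.54 = 1.8362 / 0.54 = 3.400 km

3400 m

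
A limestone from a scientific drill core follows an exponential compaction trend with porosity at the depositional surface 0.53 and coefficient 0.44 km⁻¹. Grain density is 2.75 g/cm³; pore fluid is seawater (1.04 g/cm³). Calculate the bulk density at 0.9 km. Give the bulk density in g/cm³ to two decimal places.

Porosity at depth: phi = 0.53·exp(−0.44×0.9) = 0.53×0.6730 = 0.3567
Bulk density: ρ_b = (1−phi)ρ_g + phi·ρ_f = 0.6433×2.75 + 0.3567×1.04
       = 1.769 + 0.371 = 2.140 g/cm³

2.14 g/cm³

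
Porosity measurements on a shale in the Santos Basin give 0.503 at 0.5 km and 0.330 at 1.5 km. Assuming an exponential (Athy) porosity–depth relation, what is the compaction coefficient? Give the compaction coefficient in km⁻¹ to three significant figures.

Athy: φ(z) = φ₀ e^(−cz) ⇒ φ₁/φ₂ = e^{c(z₂−z₁)} ⇒ c = ln(φ₁/φ₂)/(z₂−z₁)
c = ln(0.503/0.33) / (1.5 − 0.5) = ln(1.524) / 1 = 0.4215 / 1 = 0.4215 km⁻¹

0.421 km⁻¹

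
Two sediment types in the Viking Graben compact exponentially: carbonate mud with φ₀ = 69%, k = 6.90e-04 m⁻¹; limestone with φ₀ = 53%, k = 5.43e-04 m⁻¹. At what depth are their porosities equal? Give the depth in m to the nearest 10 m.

Working in km (1 km = 1000 m; k in km⁻¹ = k in m⁻¹ × 1000):
Set φ₀ₐ e^(−kₐz) = φ₀ᵦ e^(−kᵦz) ⇒ ln(φ₀ₐ/φ₀ᵦ) = (kₐ − kᵦ)·z
z = ln(0.69/0.53) / (0.69 − 0.543) = 0.2638 / 0.147 = 1.795 km

1790 m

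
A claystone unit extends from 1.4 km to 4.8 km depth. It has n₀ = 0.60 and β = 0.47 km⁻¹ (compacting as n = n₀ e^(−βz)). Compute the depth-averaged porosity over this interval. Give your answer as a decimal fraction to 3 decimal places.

0.155

⟨n⟩ = (1/(z₂−z₁)) ∫ n₀ e^(−βz) dz = n₀·(e^(−β·z₁) − e^(−β·z₂)) / (β·(z₂−z₁))
e^(−0.47×1.4) = 0.5179; e^(−0.47×4.8) = 0.1048
⟨n⟩ = 0.6 × (0.5179 − 0.1048) / (0.47 × 3.4) = 0.6 × 0.2585 = 0.1551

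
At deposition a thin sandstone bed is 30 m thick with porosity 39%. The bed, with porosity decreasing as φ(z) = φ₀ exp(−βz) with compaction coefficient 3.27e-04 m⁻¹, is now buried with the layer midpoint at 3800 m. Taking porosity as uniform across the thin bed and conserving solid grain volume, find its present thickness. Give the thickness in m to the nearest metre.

21 m

Working in km (1 km = 1000 m; β in km⁻¹ = β in m⁻¹ × 1000):
Porosity at 3.8 km: φ = 0.39·exp(−0.327×3.8) = 0.1126
Solid-volume conservation: h(1−φ) = h₀(1−φ₀) ⇒ h = h₀·(1−φ₀)/(1−φ)
h = 0.03 × (1 − 0.39)/(1 − 0.1126) = 0.03 × 0.6874 = 0.0206 km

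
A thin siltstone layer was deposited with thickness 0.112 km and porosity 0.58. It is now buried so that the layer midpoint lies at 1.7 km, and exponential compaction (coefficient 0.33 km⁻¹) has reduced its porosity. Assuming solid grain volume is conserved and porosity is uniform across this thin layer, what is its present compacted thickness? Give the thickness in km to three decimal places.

0.070 km

Porosity at 1.7 km: φ = 0.58·exp(−0.33×1.7) = 0.3310
Solid-volume conservation: h(1−φ) = h₀(1−φ₀) ⇒ h = h₀·(1−φ₀)/(1−φ)
h = 0.112 × (1 − 0.58)/(1 − 0.3310) = 0.112 × 0.6278 = 0.0703 km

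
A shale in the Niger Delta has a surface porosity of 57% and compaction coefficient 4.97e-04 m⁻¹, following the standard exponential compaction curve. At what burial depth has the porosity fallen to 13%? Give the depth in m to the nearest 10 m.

Working in km (1 km = 1000 m; c in km⁻¹ = c in m⁻¹ × 1000):
Invert Athy's law: Z = ln(phi₀/phi) / c
Z = ln(0.57/0.13) / 0.497 = ln(4.385) / 0.497 = 1.4781 / 0.497 = 2.974 km

2970 m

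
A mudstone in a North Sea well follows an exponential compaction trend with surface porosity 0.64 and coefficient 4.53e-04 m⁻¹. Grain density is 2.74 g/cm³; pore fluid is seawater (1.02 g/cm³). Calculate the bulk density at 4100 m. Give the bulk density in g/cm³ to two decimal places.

Working in km (1 km = 1000 m; k in km⁻¹ = k in m⁻¹ × 1000):
Porosity at depth: n = 0.64·exp(−0.453×4.1) = 0.64×0.1561 = 0.0999
Bulk density: ρ_b = (1−n)ρ_g + n·ρ_f = 0.9001×2.74 + 0.0999×1.02
       = 2.466 + 0.102 = 2.568 g/cm³

2.57 g/cm³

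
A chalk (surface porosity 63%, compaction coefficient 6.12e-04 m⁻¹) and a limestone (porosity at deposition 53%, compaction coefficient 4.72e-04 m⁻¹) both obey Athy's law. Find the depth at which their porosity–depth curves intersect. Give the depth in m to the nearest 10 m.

Working in km (1 km = 1000 m; k in km⁻¹ = k in m⁻¹ × 1000):
Set n₀ₐ e^(−kₐZ) = n₀ᵦ e^(−kᵦZ) ⇒ ln(n₀ₐ/n₀ᵦ) = (kₐ − kᵦ)·Z
Z = ln(0.63/0.53) / (0.612 − 0.472) = 0.1728 / 0.14 = 1.235 km

1230 m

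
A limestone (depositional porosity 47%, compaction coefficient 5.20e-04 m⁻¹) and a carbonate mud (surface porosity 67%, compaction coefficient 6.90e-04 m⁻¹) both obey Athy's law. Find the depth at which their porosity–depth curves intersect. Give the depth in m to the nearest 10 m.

2090 m

Working in km (1 km = 1000 m; k in km⁻¹ = k in m⁻¹ × 1000):
Set phi₀ₐ e^(−kₐZ) = phi₀ᵦ e^(−kᵦZ) ⇒ ln(phi₀ₐ/phi₀ᵦ) = (kₐ − kᵦ)·Z
Z = ln(0.47/0.67) / (0.52 − 0.69) = -0.3545 / -0.17 = 2.086 km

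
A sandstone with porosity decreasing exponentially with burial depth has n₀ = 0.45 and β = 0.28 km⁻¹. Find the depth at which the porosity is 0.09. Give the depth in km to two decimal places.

5.75 km

Invert Athy's law: Z = ln(n₀/n) / β
Z = ln(0.45/0.09) / 0.28 = ln(5) / 0.28 = 1.6094 / 0.28 = 5.748 km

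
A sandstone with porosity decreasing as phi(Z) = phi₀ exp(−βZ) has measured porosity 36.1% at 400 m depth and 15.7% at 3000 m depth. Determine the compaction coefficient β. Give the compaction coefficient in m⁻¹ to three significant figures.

Working in km (1 km = 1000 m; β in km⁻¹ = β in m⁻¹ × 1000):
Athy: phi(Z) = phi₀ e^(−βZ) ⇒ phi₁/phi₂ = e^{β(Z₂−Z₁)} ⇒ β = ln(phi₁/phi₂)/(Z₂−Z₁)
β = ln(0.361/0.157) / (3 − 0.4) = ln(2.299) / 2.6 = 0.8326 / 2.6 = 0.3202 km⁻¹

0.000320 m⁻¹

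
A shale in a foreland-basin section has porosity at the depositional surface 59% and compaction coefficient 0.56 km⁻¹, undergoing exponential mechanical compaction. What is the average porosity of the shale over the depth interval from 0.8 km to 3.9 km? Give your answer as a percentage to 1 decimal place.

⟨φ⟩ = (1/(z₂−z₁)) ∫ φ₀ e^(−cz) dz = φ₀·(e^(−c·z₁) − e^(−c·z₂)) / (c·(z₂−z₁))
e^(−0.56×0.8) = 0.6389; e^(−0.56×3.9) = 0.1126
⟨φ⟩ = 0.59 × (0.6389 − 0.1126) / (0.56 × 3.1) = 0.59 × 0.3032 = 0.1789

17.9%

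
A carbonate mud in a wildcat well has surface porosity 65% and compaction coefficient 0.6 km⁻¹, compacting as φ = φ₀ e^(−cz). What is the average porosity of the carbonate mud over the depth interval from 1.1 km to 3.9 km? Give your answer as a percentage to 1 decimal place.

⟨φ⟩ = (1/(z₂−z₁)) ∫ φ₀ e^(−cz) dz = φ₀·(e^(−c·z₁) − e^(−c·z₂)) / (c·(z₂−z₁))
e^(−0.6×1.1) = 0.5169; e^(−0.6×3.9) = 0.0963
⟨φ⟩ = 0.65 × (0.5169 − 0.0963) / (0.6 × 2.8) = 0.65 × 0.2503 = 0.1627

16.3%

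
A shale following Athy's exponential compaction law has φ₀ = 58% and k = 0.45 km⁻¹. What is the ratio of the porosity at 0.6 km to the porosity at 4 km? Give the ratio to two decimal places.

φ(d₁)/φ(d₂) = e^(−k·d₁)/e^(−k·d₂) = e^{k(d₂−d₁)}
= exp(0.45 × 3.4) = exp(1.53) = 4.6182

4.62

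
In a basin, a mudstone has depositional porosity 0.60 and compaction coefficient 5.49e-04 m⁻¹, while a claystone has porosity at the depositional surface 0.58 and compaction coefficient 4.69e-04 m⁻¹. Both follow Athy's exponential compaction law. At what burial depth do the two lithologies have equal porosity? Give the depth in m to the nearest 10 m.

Working in km (1 km = 1000 m; c in km⁻¹ = c in m⁻¹ × 1000):
Set n₀ₐ e^(−cₐZ) = n₀ᵦ e^(−cᵦZ) ⇒ ln(n₀ₐ/n₀ᵦ) = (cₐ − cᵦ)·Z
Z = ln(0.6/0.58) / (0.549 − 0.469) = 0.0339 / 0.08 = 0.424 km

420 m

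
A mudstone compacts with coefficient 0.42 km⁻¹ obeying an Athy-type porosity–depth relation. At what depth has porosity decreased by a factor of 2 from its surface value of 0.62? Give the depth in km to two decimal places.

φ/φ₀ = 1/2 ⇒ exp(−c·Z) = 1/2 ⇒ Z = ln(2) / c
Z = 0.6931 / 0.42 = 1.650 km

1.65 km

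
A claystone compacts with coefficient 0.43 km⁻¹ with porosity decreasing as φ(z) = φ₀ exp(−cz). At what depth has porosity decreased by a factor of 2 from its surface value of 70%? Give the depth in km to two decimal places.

1.61 km

φ/φ₀ = 1/2 ⇒ exp(−c·z) = 1/2 ⇒ z = ln(2) / c
z = 0.6931 / 0.43 = 1.612 km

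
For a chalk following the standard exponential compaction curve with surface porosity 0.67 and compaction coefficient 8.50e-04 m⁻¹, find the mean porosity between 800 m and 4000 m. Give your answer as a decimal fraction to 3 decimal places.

Working in km (1 km = 1000 m; k in km⁻¹ = k in m⁻¹ × 1000):
⟨n⟩ = (1/(Z₂−Z₁)) ∫ n₀ e^(−kZ) dZ = n₀·(e^(−k·Z₁) − e^(−k·Z₂)) / (k·(Z₂−Z₁))
e^(−0.85×0.8) = 0.5066; e^(−0.85×4) = 0.0334
⟨n⟩ = 0.67 × (0.5066 − 0.0334) / (0.85 × 3.2) = 0.67 × 0.1740 = 0.1166

0.117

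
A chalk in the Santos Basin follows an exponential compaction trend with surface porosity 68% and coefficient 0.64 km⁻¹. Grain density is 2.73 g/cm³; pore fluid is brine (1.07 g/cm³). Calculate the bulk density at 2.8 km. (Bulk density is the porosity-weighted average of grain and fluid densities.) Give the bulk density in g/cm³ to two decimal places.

Porosity at depth: phi = 0.68·exp(−0.64×2.8) = 0.68×0.1666 = 0.1133
Bulk density: ρ_b = (1−phi)ρ_g + phi·ρ_f = 0.8867×2.73 + 0.1133×1.07
       = 2.421 + 0.121 = 2.542 g/cm³

2.54 g/cm³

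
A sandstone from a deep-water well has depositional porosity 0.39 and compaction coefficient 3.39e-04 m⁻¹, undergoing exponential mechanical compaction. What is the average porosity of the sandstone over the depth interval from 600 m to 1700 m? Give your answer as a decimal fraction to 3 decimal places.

Working in km (1 km = 1000 m; β in km⁻¹ = β in m⁻¹ × 1000):
⟨n⟩ = (1/(z₂−z₁)) ∫ n₀ e^(−βz) dz = n₀·(e^(−β·z₁) − e^(−β·z₂)) / (β·(z₂−z₁))
e^(−0.339×0.6) = 0.8160; e^(−0.339×1.7) = 0.5620
⟨n⟩ = 0.39 × (0.8160 − 0.5620) / (0.339 × 1.1) = 0.39 × 0.6811 = 0.2656

0.266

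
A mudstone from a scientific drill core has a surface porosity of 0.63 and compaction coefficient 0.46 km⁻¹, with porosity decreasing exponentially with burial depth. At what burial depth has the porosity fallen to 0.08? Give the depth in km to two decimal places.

4.49 km

Invert Athy's law: Z = ln(φ₀/φ) / β
Z = ln(0.63/0.08) / 0.46 = ln(7.875) / 0.46 = 2.0637 / 0.46 = 4.486 km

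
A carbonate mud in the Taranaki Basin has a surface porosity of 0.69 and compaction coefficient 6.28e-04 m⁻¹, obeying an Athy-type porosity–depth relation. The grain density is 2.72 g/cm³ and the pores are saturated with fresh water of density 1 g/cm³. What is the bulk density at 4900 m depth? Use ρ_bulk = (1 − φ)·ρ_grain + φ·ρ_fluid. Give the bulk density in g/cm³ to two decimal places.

2.67 g/cm³

Working in km (1 km = 1000 m; β in km⁻¹ = β in m⁻¹ × 1000):
Porosity at depth: φ = 0.69·exp(−0.628×4.9) = 0.69×0.0461 = 0.0318
Bulk density: ρ_b = (1−φ)ρ_g + φ·ρ_f = 0.9682×2.72 + 0.0318×1
       = 2.634 + 0.032 = 2.665 g/cm³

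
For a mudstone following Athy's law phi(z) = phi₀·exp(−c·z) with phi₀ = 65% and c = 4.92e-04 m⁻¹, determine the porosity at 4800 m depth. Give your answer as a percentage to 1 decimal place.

6.1%

Working in km (1 km = 1000 m; c in km⁻¹ = c in m⁻¹ × 1000):
phi = phi₀·exp(−c·z) = 0.65 × exp(−0.492 × 4.8) = 0.65 × exp(−2.362)
  = 0.65 × 0.0943 = 0.0613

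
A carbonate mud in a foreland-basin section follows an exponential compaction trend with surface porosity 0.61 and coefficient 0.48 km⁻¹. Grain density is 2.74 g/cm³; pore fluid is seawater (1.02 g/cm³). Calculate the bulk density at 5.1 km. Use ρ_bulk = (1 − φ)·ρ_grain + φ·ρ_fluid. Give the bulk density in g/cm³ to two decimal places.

2.65 g/cm³

Porosity at depth: n = 0.61·exp(−0.48×5.1) = 0.61×0.0865 = 0.0527
Bulk density: ρ_b = (1−n)ρ_g + n·ρ_f = 0.9473×2.74 + 0.0527×1.02
       = 2.595 + 0.054 = 2.649 g/cm³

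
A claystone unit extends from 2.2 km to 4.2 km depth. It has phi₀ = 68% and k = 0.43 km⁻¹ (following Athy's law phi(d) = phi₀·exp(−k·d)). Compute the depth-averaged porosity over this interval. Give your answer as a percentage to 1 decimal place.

17.7%

⟨phi⟩ = (1/(d₂−d₁)) ∫ phi₀ e^(−kd) dd = phi₀·(e^(−k·d₁) − e^(−k·d₂)) / (k·(d₂−d₁))
e^(−0.43×2.2) = 0.3883; e^(−0.43×4.2) = 0.1643
⟨phi⟩ = 0.68 × (0.3883 − 0.1643) / (0.43 × 2) = 0.68 × 0.2604 = 0.1771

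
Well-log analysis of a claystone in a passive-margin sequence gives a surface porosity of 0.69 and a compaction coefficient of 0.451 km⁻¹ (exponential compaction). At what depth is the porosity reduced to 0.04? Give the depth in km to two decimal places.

6.31 km

Invert Athy's law: d = ln(n₀/n) / β
d = ln(0.69/0.04) / 0.451 = ln(17.25) / 0.451 = 2.8478 / 0.451 = 6.314 km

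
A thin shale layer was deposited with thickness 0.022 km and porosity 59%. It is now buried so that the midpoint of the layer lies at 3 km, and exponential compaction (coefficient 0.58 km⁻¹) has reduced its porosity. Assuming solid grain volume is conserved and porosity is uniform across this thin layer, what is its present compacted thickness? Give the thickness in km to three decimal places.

Porosity at 3 km: φ = 0.59·exp(−0.58×3) = 0.1036
Solid-volume conservation: h(1−φ) = h₀(1−φ₀) ⇒ h = h₀·(1−φ₀)/(1−φ)
h = 0.022 × (1 − 0.59)/(1 − 0.1036) = 0.022 × 0.4574 = 0.0101 km

0.010 km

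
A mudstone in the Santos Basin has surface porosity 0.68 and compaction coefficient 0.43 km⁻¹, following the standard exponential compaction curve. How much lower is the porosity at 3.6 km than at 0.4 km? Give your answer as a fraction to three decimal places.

0.428

phi(0.4) = 0.68·e^(−0.43×0.4) = 0.5725
phi(3.6) = 0.68·e^(−0.43×3.6) = 0.1446
Δphi = 0.5725 − 0.1446 = 0.4279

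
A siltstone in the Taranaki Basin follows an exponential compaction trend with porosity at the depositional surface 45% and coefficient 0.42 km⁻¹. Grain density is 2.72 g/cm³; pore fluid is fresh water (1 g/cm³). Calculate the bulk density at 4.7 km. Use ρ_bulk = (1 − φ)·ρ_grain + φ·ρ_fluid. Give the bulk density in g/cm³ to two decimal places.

Porosity at depth: phi = 0.45·exp(−0.42×4.7) = 0.45×0.1389 = 0.0625
Bulk density: ρ_b = (1−phi)ρ_g + phi·ρ_f = 0.9375×2.72 + 0.0625×1
       = 2.550 + 0.063 = 2.612 g/cm³

2.61 g/cm³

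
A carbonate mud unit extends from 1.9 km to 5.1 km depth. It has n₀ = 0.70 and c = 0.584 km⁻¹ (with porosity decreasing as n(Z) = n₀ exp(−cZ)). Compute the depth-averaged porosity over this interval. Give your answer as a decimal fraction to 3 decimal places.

0.104

⟨n⟩ = (1/(Z₂−Z₁)) ∫ n₀ e^(−cZ) dZ = n₀·(e^(−c·Z₁) − e^(−c·Z₂)) / (c·(Z₂−Z₁))
e^(−0.584×1.9) = 0.3297; e^(−0.584×5.1) = 0.0509
⟨n⟩ = 0.7 × (0.3297 − 0.0509) / (0.584 × 3.2) = 0.7 × 0.1492 = 0.1044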